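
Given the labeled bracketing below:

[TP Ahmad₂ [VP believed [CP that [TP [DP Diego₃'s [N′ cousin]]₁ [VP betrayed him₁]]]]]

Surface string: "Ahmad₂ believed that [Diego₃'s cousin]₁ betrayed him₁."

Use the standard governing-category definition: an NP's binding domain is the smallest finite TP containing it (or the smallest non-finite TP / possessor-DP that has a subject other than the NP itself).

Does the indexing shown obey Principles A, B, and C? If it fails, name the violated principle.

Principle B

The two coindexed NPs are *[Diego₃'s cousin]₁* and *him₁*.
*him₁* is a pronoun. Its binding domain is the embedded TP, whose subject is [Diego₃'s cousin]₁.
*[Diego₃'s cousin]₁* c-commands it within that domain and carries the same index.
The pronoun is locally bound → Principle B violation.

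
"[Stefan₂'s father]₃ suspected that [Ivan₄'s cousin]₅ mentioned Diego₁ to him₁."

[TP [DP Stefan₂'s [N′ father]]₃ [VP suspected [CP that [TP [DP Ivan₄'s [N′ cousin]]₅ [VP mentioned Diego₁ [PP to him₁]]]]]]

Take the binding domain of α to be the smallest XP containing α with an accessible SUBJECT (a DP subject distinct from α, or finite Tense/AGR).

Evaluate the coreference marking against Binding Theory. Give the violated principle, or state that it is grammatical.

Principle B

The two coindexed NPs are *Diego₁* and *him₁*.
*him₁* is a pronoun. Its binding domain is the embedded TP, whose subject is [Ivan₄'s cousin]₅.
*Diego₁* c-commands it within that domain and carries the same index.
The pronoun is locally bound → Principle B violation.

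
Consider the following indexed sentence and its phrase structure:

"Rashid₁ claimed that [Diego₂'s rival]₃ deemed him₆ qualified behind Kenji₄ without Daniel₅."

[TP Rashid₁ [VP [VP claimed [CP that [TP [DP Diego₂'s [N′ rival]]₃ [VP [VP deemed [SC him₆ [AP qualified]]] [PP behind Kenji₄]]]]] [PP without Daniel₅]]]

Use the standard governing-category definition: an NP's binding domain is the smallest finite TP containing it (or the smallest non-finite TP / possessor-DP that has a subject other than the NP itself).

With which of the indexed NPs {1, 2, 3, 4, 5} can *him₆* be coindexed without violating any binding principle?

*him* is a pronoun, so Principle B applies: it must be free in its binding domain.
Binding domain of *him₆*: the embedded TP, whose subject is [Diego₂'s rival]₃.
*Rashid₁* c-commands the pronoun but from outside its binding domain, and is not c-commanded by it → coindexation permitted.
*Diego₂* and the pronoun do not c-command one another → neither Principle B nor Principle C is at stake; coindexation permitted.
*[Diego₂'s rival]₃* c-commands the pronoun within its binding domain → coindexation would violate Principle B.
*Kenji₄* and the pronoun do not c-command one another → neither Principle B nor Principle C is at stake; coindexation permitted.
*Daniel₅* and the pronoun do not c-command one another → neither Principle B nor Principle C is at stake; coindexation permitted.

{1, 2, 4, 5}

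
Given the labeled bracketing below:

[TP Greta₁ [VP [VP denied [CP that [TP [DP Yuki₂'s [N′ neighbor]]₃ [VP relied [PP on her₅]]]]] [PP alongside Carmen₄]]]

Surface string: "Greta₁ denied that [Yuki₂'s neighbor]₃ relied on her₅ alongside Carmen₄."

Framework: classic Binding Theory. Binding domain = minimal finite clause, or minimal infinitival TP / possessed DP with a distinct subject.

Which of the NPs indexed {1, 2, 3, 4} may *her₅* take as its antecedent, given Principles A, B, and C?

*her* is a pronoun, so Principle B applies: it must be free in its binding domain.
Binding domain of *her₅*: the embedded TP, whose subject is [Yuki₂'s neighbor]₃.
*Greta₁* c-commands the pronoun but from outside its binding domain, and is not c-commanded by it → coindexation permitted.
*Yuki₂* and the pronoun do not c-command one another → neither Principle B nor Principle C is at stake; coindexation permitted.
*[Yuki₂'s neighbor]₃* c-commands the pronoun within its binding domain → coindexation would violate Principle B.
*Carmen₄* and the pronoun do not c-command one another → neither Principle B nor Principle C is at stake; coindexation permitted.

{1, 2, 4}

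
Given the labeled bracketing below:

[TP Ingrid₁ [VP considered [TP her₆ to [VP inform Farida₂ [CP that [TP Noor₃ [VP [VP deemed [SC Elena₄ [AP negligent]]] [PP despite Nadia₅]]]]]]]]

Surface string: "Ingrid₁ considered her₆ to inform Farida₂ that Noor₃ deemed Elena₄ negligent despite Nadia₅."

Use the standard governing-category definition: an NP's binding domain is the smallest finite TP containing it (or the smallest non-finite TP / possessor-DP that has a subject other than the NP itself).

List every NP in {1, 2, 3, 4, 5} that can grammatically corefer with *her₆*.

none

*her* is a pronoun, so Principle B applies: it must be free in its binding domain.
Binding domain of *her₆*: the matrix TP, whose subject is Ingrid₁.
*Ingrid₁* c-commands the pronoun within its binding domain → coindexation would violate Principle B.
*Farida₂*: the pronoun c-commands this R-expression → coindexation would violate Principle C on *Farida₂*.
*Noor₃*: the pronoun c-commands this R-expression → coindexation would violate Principle C on *Noor₃*.
*Elena₄*: the pronoun c-commands this R-expression → coindexation would violate Principle C on *Elena₄*.
*Nadia₅*: the pronoun c-commands this R-expression → coindexation would violate Principle C on *Nadia₅*.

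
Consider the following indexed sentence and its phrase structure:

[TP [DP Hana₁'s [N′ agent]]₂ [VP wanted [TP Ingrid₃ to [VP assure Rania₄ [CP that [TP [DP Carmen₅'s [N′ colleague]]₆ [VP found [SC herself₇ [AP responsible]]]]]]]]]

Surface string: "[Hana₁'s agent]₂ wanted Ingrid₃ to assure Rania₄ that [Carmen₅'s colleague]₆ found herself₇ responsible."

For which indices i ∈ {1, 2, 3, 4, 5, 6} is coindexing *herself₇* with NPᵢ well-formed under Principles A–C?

{6}

*herself* is an anaphor, so Principle A applies: it must be bound in its binding domain.
Binding domain of *herself₇*: the embedded TP, whose subject is [Carmen₅'s colleague]₆.
*Hana₁* does not c-command the anaphor → cannot bind it.
*[Hana₁'s agent]₂* c-commands the anaphor but is outside its binding domain → cannot satisfy Principle A.
*Ingrid₃* c-commands the anaphor but is outside its binding domain → cannot satisfy Principle A.
*Rania₄* c-commands the anaphor but is outside its binding domain → cannot satisfy Principle A.
*Carmen₅* does not c-command the anaphor → cannot bind it.
*[Carmen₅'s colleague]₆* c-commands the anaphor within its binding domain → licit binder.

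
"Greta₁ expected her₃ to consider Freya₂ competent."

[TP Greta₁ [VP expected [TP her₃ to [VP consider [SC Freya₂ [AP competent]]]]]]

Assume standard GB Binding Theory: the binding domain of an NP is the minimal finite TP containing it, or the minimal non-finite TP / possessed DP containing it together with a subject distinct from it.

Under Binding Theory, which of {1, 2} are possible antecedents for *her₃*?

none

*her* is a pronoun, so Principle B applies: it must be free in its binding domain.
Binding domain of *her₃*: the matrix TP, whose subject is Greta₁.
*Greta₁* c-commands the pronoun within its binding domain → coindexation would violate Principle B.
*Freya₂*: the pronoun c-commands this R-expression → coindexation would violate Principle C on *Freya₂*.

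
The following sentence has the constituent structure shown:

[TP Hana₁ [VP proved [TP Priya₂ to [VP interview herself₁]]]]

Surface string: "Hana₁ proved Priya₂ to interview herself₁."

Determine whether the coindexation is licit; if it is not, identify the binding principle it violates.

The two coindexed NPs are *Hana₁* and *herself₁*.
*herself₁* is an anaphor. Principle A requires it to be bound within its binding domain — the embedded TP, whose subject is Priya₂.
Within that domain it is c-commanded by *Priya₂*, which does not share its index.
*Hana₁* does c-command the anaphor, but from outside its binding domain.
The anaphor is unbound in its domain → Principle A violation.

Principle A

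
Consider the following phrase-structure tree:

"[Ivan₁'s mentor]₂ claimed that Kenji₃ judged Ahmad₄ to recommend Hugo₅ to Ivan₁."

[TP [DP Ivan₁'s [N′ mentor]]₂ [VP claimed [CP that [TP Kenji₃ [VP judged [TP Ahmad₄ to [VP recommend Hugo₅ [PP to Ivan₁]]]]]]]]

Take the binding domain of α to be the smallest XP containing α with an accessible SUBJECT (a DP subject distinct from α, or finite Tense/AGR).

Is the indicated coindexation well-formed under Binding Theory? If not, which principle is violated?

The two coindexed NPs are *Ivan₁* and *Ivan₁*.
*Ivan₁* is an R-expression; no coindexed NP c-commands it, so Principle C holds.
*Ivan₁* is an R-expression; *Ivan₁* does not c-command it, and no other NP shares its index, so Principle C is satisfied.
All principles are respected.

grammatical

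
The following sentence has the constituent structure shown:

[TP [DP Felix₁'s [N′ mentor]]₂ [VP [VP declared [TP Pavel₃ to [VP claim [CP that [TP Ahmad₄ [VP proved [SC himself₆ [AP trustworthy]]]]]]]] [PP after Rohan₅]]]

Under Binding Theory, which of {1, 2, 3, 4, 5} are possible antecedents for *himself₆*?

*himself* is an anaphor, so Principle A applies: it must be bound in its binding domain.
Binding domain of *himself₆*: the embedded TP, whose subject is Ahmad₄.
*Felix₁* does not c-command the anaphor → cannot bind it.
*[Felix₁'s mentor]₂* c-commands the anaphor but is outside its binding domain → cannot satisfy Principle A.
*Pavel₃* c-commands the anaphor but is outside its binding domain → cannot satisfy Principle A.
*Ahmad₄* c-commands the anaphor within its binding domain → licit binder.
*Rohan₅* does not c-command the anaphor → cannot bind it.

{4}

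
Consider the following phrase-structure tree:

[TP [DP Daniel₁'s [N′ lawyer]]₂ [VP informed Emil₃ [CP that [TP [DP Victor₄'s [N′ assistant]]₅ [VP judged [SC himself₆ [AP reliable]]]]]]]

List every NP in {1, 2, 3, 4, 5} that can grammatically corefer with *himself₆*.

{5}

*himself* is an anaphor, so Principle A applies: it must be bound in its binding domain.
Binding domain of *himself₆*: the embedded TP, whose subject is [Victor₄'s assistant]₅.
*Daniel₁* does not c-command the anaphor → cannot bind it.
*[Daniel₁'s lawyer]₂* c-commands the anaphor but is outside its binding domain → cannot satisfy Principle A.
*Emil₃* c-commands the anaphor but is outside its binding domain → cannot satisfy Principle A.
*Victor₄* does not c-command the anaphor → cannot bind it.
*[Victor₄'s assistant]₅* c-commands the anaphor within its binding domain → licit binder.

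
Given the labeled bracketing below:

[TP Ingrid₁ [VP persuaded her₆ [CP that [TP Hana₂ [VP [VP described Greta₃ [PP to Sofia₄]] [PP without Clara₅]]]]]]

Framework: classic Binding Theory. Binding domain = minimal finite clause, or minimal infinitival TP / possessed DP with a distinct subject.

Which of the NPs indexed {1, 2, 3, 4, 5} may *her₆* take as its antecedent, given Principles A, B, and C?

*her* is a pronoun, so Principle B applies: it must be free in its binding domain.
Binding domain of *her₆*: the matrix TP, whose subject is Ingrid₁.
*Ingrid₁* c-commands the pronoun within its binding domain → coindexation would violate Principle B.
*Hana₂*: the pronoun c-commands this R-expression → coindexation would violate Principle C on *Hana₂*.
*Greta₃*: the pronoun c-commands this R-expression → coindexation would violate Principle C on *Greta₃*.
*Sofia₄*: the pronoun c-commands this R-expression → coindexation would violate Principle C on *Sofia₄*.
*Clara₅*: the pronoun c-commands this R-expression → coindexation would violate Principle C on *Clara₅*.

none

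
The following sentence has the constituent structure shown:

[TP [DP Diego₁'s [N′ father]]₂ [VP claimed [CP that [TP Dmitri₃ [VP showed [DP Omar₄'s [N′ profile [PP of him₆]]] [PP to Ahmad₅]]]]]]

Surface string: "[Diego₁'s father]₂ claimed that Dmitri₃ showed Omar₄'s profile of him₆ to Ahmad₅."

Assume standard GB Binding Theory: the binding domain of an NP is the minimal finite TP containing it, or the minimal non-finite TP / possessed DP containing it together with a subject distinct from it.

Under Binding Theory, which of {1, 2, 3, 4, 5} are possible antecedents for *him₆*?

*him* is a pronoun, so Principle B applies: it must be free in its binding domain.
Binding domain of *him₆*: the possessed DP, whose subject is Omar₄.
*Diego₁* and the pronoun do not c-command one another → neither Principle B nor Principle C is at stake; coindexation permitted.
*[Diego₁'s father]₂* c-commands the pronoun but from outside its binding domain, and is not c-commanded by it → coindexation permitted.
*Dmitri₃* c-commands the pronoun but from outside its binding domain, and is not c-commanded by it → coindexation permitted.
*Omar₄* c-commands the pronoun within its binding domain → coindexation would violate Principle B.
*Ahmad₅* and the pronoun do not c-command one another → neither Principle B nor Principle C is at stake; coindexation permitted.

{1, 2, 3, 5}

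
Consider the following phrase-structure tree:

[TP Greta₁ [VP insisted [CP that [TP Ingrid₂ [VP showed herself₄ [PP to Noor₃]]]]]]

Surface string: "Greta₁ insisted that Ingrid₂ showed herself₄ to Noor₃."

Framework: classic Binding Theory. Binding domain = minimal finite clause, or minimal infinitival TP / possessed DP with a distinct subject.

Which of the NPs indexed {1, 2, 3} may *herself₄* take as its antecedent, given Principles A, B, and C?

*herself* is an anaphor, so Principle A applies: it must be bound in its binding domain.
Binding domain of *herself₄*: the embedded TP, whose subject is Ingrid₂.
*Greta₁* c-commands the anaphor but is outside its binding domain → cannot satisfy Principle A.
*Ingrid₂* c-commands the anaphor within its binding domain → licit binder.
*Noor₃* does not c-command the anaphor → cannot bind it.

{2}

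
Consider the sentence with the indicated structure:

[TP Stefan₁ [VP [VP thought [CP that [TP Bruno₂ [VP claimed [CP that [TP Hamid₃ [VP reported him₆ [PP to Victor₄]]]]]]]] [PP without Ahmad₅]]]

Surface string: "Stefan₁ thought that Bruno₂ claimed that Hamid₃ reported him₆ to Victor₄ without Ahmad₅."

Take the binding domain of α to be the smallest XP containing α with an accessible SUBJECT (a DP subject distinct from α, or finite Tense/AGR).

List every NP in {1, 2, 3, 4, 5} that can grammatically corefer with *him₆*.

{1, 2, 5}

*him* is a pronoun, so Principle B applies: it must be free in its binding domain.
Binding domain of *him₆*: the embedded TP, whose subject is Hamid₃.
*Stefan₁* c-commands the pronoun but from outside its binding domain, and is not c-commanded by it → coindexation permitted.
*Bruno₂* c-commands the pronoun but from outside its binding domain, and is not c-commanded by it → coindexation permitted.
*Hamid₃* c-commands the pronoun within its binding domain → coindexation would violate Principle B.
*Victor₄*: the pronoun c-commands this R-expression → coindexation would violate Principle C on *Victor₄*.
*Ahmad₅* and the pronoun do not c-command one another → neither Principle B nor Principle C is at stake; coindexation permitted.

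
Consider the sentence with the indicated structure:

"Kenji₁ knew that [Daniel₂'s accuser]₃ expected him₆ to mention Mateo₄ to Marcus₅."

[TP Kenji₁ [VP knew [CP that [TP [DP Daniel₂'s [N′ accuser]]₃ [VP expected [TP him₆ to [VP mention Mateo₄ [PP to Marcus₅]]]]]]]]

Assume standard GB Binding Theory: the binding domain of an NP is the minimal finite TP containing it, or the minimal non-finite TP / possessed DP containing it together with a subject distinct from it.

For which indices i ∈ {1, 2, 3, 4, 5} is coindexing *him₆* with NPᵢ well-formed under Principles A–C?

{1, 2}

*him* is a pronoun, so Principle B applies: it must be free in its binding domain.
Binding domain of *him₆*: the embedded TP, whose subject is [Daniel₂'s accuser]₃.
*Kenji₁* c-commands the pronoun but from outside its binding domain, and is not c-commanded by it → coindexation permitted.
*Daniel₂* and the pronoun do not c-command one another → neither Principle B nor Principle C is at stake; coindexation permitted.
*[Daniel₂'s accuser]₃* c-commands the pronoun within its binding domain → coindexation would violate Principle B.
*Mateo₄*: the pronoun c-commands this R-expression → coindexation would violate Principle C on *Mateo₄*.
*Marcus₅*: the pronoun c-commands this R-expression → coindexation would violate Principle C on *Marcus₅*.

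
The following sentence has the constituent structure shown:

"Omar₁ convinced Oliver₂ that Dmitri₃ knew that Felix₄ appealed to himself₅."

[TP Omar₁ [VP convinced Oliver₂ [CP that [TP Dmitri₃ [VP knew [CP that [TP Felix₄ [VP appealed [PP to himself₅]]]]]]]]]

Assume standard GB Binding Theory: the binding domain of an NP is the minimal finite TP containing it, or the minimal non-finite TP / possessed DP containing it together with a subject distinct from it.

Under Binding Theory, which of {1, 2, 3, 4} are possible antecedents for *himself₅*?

*himself* is an anaphor, so Principle A applies: it must be bound in its binding domain.
Binding domain of *himself₅*: the embedded TP, whose subject is Felix₄.
*Omar₁* c-commands the anaphor but is outside its binding domain → cannot satisfy Principle A.
*Oliver₂* c-commands the anaphor but is outside its binding domain → cannot satisfy Principle A.
*Dmitri₃* c-commands the anaphor but is outside its binding domain → cannot satisfy Principle A.
*Felix₄* c-commands the anaphor within its binding domain → licit binder.

{4}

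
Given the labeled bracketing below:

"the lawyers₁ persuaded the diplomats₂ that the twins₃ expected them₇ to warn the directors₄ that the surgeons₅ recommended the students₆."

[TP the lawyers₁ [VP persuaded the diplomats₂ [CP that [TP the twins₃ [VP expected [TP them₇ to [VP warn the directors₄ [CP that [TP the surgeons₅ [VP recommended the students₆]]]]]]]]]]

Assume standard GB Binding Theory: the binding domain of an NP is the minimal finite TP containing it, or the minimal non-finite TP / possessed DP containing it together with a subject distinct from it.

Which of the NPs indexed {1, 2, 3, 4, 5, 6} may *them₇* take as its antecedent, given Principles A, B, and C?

*them* is a pronoun, so Principle B applies: it must be free in its binding domain.
Binding domain of *them₇*: the embedded TP, whose subject is the twins₃.
*the lawyers₁* c-commands the pronoun but from outside its binding domain, and is not c-commanded by it → coindexation permitted.
*the diplomats₂* c-commands the pronoun but from outside its binding domain, and is not c-commanded by it → coindexation permitted.
*the twins₃* c-commands the pronoun within its binding domain → coindexation would violate Principle B.
*the directors₄*: the pronoun c-commands this R-expression → coindexation would violate Principle C on *the directors₄*.
*the surgeons₅*: the pronoun c-commands this R-expression → coindexation would violate Principle C on *the surgeons₅*.
*the students₆*: the pronoun c-commands this R-expression → coindexation would violate Principle C on *the students₆*.

{1, 2}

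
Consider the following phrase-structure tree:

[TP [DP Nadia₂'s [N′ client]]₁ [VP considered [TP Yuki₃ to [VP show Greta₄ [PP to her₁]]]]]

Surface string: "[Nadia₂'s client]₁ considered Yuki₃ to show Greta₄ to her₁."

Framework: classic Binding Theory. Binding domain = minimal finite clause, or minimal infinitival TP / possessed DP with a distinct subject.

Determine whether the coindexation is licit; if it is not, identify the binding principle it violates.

The two coindexed NPs are *[Nadia₂'s client]₁* and *her₁*.
*her₁* is a pronoun; its binding domain is the embedded TP, whose subject is Yuki₃. Within that domain it is c-commanded only by *Yuki₃*, *Greta₄*, which carry a different index — the pronoun is free locally, so Principle B holds.
*[Nadia₂'s client]₁* is an R-expression; *her₁* does not c-command it, and no other NP shares its index, so Principle C is satisfied.
All principles are respected.

grammatical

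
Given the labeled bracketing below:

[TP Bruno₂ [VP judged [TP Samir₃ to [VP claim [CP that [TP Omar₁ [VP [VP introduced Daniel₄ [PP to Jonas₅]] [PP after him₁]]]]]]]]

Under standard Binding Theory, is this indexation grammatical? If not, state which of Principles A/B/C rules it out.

Principle B

The two coindexed NPs are *Omar₁* and *him₁*.
*him₁* is a pronoun. Its binding domain is the embedded TP, whose subject is Omar₁.
*Omar₁* c-commands it within that domain and carries the same index.
The pronoun is locally bound → Principle B violation.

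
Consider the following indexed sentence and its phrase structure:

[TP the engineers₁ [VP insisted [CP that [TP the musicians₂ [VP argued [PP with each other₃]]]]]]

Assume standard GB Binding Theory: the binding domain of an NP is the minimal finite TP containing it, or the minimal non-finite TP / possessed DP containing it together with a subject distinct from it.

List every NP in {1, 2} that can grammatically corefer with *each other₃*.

*each other* is an anaphor, so Principle A applies: it must be bound in its binding domain.
Binding domain of *each other₃*: the embedded TP, whose subject is the musicians₂.
*the engineers₁* c-commands the anaphor but is outside its binding domain → cannot satisfy Principle A.
*the musicians₂* c-commands the anaphor within its binding domain → licit binder.

{2}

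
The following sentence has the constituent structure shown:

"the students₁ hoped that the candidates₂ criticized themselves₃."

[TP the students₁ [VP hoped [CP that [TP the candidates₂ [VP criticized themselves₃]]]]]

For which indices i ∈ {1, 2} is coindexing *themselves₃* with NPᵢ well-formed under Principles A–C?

{2}

*themselves* is an anaphor, so Principle A applies: it must be bound in its binding domain.
Binding domain of *themselves₃*: the embedded TP, whose subject is the candidates₂.
*the students₁* c-commands the anaphor but is outside its binding domain → cannot satisfy Principle A.
*the candidates₂* c-commands the anaphor within its binding domain → licit binder.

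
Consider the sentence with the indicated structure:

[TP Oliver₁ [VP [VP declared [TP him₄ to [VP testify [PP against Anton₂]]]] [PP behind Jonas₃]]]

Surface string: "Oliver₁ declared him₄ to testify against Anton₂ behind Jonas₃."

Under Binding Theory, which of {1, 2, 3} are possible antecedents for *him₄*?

*him* is a pronoun, so Principle B applies: it must be free in its binding domain.
Binding domain of *him₄*: the matrix TP, whose subject is Oliver₁.
*Oliver₁* c-commands the pronoun within its binding domain → coindexation would violate Principle B.
*Anton₂*: the pronoun c-commands this R-expression → coindexation would violate Principle C on *Anton₂*.
*Jonas₃* and the pronoun do not c-command one another → neither Principle B nor Principle C is at stake; coindexation permitted.

{3}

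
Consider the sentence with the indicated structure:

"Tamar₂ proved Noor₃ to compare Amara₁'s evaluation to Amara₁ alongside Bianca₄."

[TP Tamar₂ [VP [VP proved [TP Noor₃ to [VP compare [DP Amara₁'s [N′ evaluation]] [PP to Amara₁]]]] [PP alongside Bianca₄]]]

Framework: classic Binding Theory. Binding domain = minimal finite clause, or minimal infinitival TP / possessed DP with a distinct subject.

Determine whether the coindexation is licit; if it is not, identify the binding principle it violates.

grammatical

The two coindexed NPs are *Amara₁* and *Amara₁*.
*Amara₁* is an R-expression; no coindexed NP c-commands it, so Principle C holds.
*Amara₁* is an R-expression; *Amara₁* does not c-command it, and no other NP shares its index, so Principle C is satisfied.
All principles are respected.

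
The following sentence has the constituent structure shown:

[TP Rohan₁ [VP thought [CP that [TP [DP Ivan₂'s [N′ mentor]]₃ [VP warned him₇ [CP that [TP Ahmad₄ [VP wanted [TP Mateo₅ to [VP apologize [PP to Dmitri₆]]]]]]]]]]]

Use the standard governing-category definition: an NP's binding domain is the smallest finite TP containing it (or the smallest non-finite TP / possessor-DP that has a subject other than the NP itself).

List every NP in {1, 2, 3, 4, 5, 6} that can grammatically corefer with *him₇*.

*him* is a pronoun, so Principle B applies: it must be free in its binding domain.
Binding domain of *him₇*: the embedded TP, whose subject is [Ivan₂'s mentor]₃.
*Rohan₁* c-commands the pronoun but from outside its binding domain, and is not c-commanded by it → coindexation permitted.
*Ivan₂* and the pronoun do not c-command one another → neither Principle B nor Principle C is at stake; coindexation permitted.
*[Ivan₂'s mentor]₃* c-commands the pronoun within its binding domain → coindexation would violate Principle B.
*Ahmad₄*: the pronoun c-commands this R-expression → coindexation would violate Principle C on *Ahmad₄*.
*Mateo₅*: the pronoun c-commands this R-expression → coindexation would violate Principle C on *Mateo₅*.
*Dmitri₆*: the pronoun c-commands this R-expression → coindexation would violate Principle C on *Dmitri₆*.

{1, 2}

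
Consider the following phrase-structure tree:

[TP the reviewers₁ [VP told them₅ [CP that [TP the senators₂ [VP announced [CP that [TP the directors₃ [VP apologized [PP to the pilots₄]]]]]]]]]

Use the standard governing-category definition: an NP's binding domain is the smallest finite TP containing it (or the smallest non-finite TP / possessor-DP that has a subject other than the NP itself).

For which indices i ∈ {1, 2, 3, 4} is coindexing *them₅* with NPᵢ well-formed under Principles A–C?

*them* is a pronoun, so Principle B applies: it must be free in its binding domain.
Binding domain of *them₅*: the matrix TP, whose subject is the reviewers₁.
*the reviewers₁* c-commands the pronoun within its binding domain → coindexation would violate Principle B.
*the senators₂*: the pronoun c-commands this R-expression → coindexation would violate Principle C on *the senators₂*.
*the directors₃*: the pronoun c-commands this R-expression → coindexation would violate Principle C on *the directors₃*.
*the pilots₄*: the pronoun c-commands this R-expression → coindexation would violate Principle C on *the pilots₄*.

none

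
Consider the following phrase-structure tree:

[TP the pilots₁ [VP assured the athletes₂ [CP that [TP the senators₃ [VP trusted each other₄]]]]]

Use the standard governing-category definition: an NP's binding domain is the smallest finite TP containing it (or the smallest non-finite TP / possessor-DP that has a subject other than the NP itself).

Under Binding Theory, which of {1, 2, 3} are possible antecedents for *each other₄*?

{3}

*each other* is an anaphor, so Principle A applies: it must be bound in its binding domain.
Binding domain of *each other₄*: the embedded TP, whose subject is the senators₃.
*the pilots₁* c-commands the anaphor but is outside its binding domain → cannot satisfy Principle A.
*the athletes₂* c-commands the anaphor but is outside its binding domain → cannot satisfy Principle A.
*the senators₃* c-commands the anaphor within its binding domain → licit binder.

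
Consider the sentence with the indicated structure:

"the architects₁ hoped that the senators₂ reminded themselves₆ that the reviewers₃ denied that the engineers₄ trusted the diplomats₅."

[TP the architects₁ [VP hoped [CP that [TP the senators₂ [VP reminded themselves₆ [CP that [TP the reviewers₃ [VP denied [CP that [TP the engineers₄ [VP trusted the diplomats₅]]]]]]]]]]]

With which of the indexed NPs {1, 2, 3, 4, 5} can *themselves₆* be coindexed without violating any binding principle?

{2}

*themselves* is an anaphor, so Principle A applies: it must be bound in its binding domain.
Binding domain of *themselves₆*: the embedded TP, whose subject is the senators₂.
*the architects₁* c-commands the anaphor but is outside its binding domain → cannot satisfy Principle A.
*the senators₂* c-commands the anaphor within its binding domain → licit binder.
*the reviewers₃* does not c-command the anaphor → cannot bind it.
*the engineers₄* does not c-command the anaphor → cannot bind it.
*the diplomats₅* does not c-command the anaphor → cannot bind it.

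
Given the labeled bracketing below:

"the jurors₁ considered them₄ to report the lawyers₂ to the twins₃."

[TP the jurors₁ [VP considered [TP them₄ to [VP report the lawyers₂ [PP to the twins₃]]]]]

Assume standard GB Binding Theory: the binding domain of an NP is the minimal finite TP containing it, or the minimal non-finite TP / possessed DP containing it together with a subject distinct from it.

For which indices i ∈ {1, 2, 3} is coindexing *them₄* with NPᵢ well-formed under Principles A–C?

none

*them* is a pronoun, so Principle B applies: it must be free in its binding domain.
Binding domain of *them₄*: the matrix TP, whose subject is the jurors₁.
*the jurors₁* c-commands the pronoun within its binding domain → coindexation would violate Principle B.
*the lawyers₂*: the pronoun c-commands this R-expression → coindexation would violate Principle C on *the lawyers₂*.
*the twins₃*: the pronoun c-commands this R-expression → coindexation would violate Principle C on *the twins₃*.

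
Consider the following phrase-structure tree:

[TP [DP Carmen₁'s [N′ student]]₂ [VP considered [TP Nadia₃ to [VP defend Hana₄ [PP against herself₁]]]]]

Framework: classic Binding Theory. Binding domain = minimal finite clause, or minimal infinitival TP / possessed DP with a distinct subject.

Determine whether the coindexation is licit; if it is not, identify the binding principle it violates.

The two coindexed NPs are *Carmen₁* and *herself₁*.
*herself₁* is an anaphor. Principle A requires it to be bound within its binding domain — the embedded TP, whose subject is Nadia₃.
Within that domain it is c-commanded by *Nadia₃*, *Hana₄*, none of which share its index.
*Carmen₁* does not c-command the anaphor at all.
The anaphor is unbound in its domain → Principle A violation.

Principle A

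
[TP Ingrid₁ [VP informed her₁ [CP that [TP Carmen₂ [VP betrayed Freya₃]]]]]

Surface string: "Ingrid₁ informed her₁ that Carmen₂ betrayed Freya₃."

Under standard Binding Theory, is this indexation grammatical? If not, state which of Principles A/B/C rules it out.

Principle B

The two coindexed NPs are *Ingrid₁* and *her₁*.
*her₁* is a pronoun. Its binding domain is the matrix TP, whose subject is Ingrid₁.
*Ingrid₁* c-commands it within that domain and carries the same index.
The pronoun is locally bound → Principle B violation.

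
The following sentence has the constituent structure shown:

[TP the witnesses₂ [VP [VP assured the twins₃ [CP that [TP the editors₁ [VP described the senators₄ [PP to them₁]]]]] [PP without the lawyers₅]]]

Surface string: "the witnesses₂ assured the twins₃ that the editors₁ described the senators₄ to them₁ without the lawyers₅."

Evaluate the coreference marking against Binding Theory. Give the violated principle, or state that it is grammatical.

Principle B

The two coindexed NPs are *the editors₁* and *them₁*.
*them₁* is a pronoun. Its binding domain is the embedded TP, whose subject is the editors₁.
*the editors₁* c-commands it within that domain and carries the same index.
The pronoun is locally bound → Principle B violation.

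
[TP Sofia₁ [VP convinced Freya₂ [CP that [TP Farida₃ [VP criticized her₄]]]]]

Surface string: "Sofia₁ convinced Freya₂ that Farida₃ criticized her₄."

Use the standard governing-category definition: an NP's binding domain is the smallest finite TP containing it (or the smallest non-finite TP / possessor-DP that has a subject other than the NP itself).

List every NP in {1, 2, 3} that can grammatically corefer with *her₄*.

*her* is a pronoun, so Principle B applies: it must be free in its binding domain.
Binding domain of *her₄*: the embedded TP, whose subject is Farida₃.
*Sofia₁* c-commands the pronoun but from outside its binding domain, and is not c-commanded by it → coindexation permitted.
*Freya₂* c-commands the pronoun but from outside its binding domain, and is not c-commanded by it → coindexation permitted.
*Farida₃* c-commands the pronoun within its binding domain → coindexation would violate Principle B.

{1, 2}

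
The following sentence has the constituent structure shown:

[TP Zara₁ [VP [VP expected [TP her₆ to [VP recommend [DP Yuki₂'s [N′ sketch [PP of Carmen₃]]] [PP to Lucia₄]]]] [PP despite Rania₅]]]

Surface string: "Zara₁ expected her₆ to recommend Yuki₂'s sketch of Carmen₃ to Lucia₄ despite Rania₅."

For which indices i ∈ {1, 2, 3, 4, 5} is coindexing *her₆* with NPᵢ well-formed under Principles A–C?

*her* is a pronoun, so Principle B applies: it must be free in its binding domain.
Binding domain of *her₆*: the matrix TP, whose subject is Zara₁.
*Zara₁* c-commands the pronoun within its binding domain → coindexation would violate Principle B.
*Yuki₂*: the pronoun c-commands this R-expression → coindexation would violate Principle C on *Yuki₂*.
*Carmen₃*: the pronoun c-commands this R-expression → coindexation would violate Principle C on *Carmen₃*.
*Lucia₄*: the pronoun c-commands this R-expression → coindexation would violate Principle C on *Lucia₄*.
*Rania₅* and the pronoun do not c-command one another → neither Principle B nor Principle C is at stake; coindexation permitted.

{5}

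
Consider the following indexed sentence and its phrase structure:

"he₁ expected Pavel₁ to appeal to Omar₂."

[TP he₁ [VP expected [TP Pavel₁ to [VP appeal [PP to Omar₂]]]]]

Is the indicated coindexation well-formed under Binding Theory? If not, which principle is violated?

The two coindexed NPs are *he₁* and *Pavel₁*.
*Pavel₁* is an R-expression. Principle C requires it to be free everywhere.
*he₁* c-commands it and carries the same index.
The R-expression is bound → Principle C violation.

Principle C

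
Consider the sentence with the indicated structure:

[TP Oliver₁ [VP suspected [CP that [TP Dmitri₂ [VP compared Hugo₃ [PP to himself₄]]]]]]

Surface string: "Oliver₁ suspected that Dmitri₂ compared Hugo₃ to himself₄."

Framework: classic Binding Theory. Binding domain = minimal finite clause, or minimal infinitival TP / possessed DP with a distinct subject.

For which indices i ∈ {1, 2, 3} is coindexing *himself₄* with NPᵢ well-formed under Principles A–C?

*himself* is an anaphor, so Principle A applies: it must be bound in its binding domain.
Binding domain of *himself₄*: the embedded TP, whose subject is Dmitri₂.
*Oliver₁* c-commands the anaphor but is outside its binding domain → cannot satisfy Principle A.
*Dmitri₂* c-commands the anaphor within its binding domain → licit binder.
*Hugo₃* c-commands the anaphor within its binding domain → licit binder.

{2, 3}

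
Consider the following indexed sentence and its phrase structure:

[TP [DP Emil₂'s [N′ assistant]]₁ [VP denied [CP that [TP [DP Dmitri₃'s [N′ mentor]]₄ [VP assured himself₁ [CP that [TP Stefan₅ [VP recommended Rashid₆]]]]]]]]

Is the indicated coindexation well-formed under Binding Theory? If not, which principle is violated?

The two coindexed NPs are *[Emil₂'s assistant]₁* and *himself₁*.
*himself₁* is an anaphor. Principle A requires it to be bound within its binding domain — the embedded TP, whose subject is [Dmitri₃'s mentor]₄.
Within that domain it is c-commanded by *[Dmitri₃'s mentor]₄*, which does not share its index.
*[Emil₂'s assistant]₁* does c-command the anaphor, but from outside its binding domain.
The anaphor is unbound in its domain → Principle A violation.

Principle A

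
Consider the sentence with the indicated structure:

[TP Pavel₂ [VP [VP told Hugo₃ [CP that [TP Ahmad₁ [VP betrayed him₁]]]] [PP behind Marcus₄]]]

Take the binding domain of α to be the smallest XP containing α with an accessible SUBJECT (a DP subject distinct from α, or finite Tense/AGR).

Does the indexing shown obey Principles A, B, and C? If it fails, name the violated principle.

Principle B

The two coindexed NPs are *Ahmad₁* and *him₁*.
*him₁* is a pronoun. Its binding domain is the embedded TP, whose subject is Ahmad₁.
*Ahmad₁* c-commands it within that domain and carries the same index.
The pronoun is locally bound → Principle B violation.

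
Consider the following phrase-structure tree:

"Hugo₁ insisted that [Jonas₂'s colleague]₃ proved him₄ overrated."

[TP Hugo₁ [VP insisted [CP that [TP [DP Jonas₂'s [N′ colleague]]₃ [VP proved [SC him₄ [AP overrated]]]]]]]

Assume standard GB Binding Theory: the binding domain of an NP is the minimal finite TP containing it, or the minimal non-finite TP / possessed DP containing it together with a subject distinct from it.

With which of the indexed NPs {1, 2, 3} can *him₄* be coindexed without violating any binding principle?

*him* is a pronoun, so Principle B applies: it must be free in its binding domain.
Binding domain of *him₄*: the embedded TP, whose subject is [Jonas₂'s colleague]₃.
*Hugo₁* c-commands the pronoun but from outside its binding domain, and is not c-commanded by it → coindexation permitted.
*Jonas₂* and the pronoun do not c-command one another → neither Principle B nor Principle C is at stake; coindexation permitted.
*[Jonas₂'s colleague]₃* c-commands the pronoun within its binding domain → coindexation would violate Principle B.

{1, 2}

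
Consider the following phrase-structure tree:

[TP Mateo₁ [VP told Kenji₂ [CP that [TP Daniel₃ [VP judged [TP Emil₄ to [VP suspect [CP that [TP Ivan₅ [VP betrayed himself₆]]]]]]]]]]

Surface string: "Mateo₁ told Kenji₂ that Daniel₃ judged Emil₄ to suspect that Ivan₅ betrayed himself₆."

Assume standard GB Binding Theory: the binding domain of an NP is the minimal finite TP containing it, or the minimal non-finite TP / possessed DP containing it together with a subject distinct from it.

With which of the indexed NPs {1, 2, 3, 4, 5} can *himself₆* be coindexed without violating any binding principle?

*himself* is an anaphor, so Principle A applies: it must be bound in its binding domain.
Binding domain of *himself₆*: the embedded TP, whose subject is Ivan₅.
*Mateo₁* c-commands the anaphor but is outside its binding domain → cannot satisfy Principle A.
*Kenji₂* c-commands the anaphor but is outside its binding domain → cannot satisfy Principle A.
*Daniel₃* c-commands the anaphor but is outside its binding domain → cannot satisfy Principle A.
*Emil₄* c-commands the anaphor but is outside its binding domain → cannot satisfy Principle A.
*Ivan₅* c-commands the anaphor within its binding domain → licit binder.

{5}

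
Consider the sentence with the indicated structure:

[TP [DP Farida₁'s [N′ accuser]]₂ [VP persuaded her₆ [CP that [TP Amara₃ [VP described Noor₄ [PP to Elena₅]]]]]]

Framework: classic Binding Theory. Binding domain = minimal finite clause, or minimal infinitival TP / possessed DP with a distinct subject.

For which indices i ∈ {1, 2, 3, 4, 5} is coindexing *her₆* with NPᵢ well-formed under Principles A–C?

{1}

*her* is a pronoun, so Principle B applies: it must be free in its binding domain.
Binding domain of *her₆*: the matrix TP, whose subject is [Farida₁'s accuser]₂.
*Farida₁* and the pronoun do not c-command one another → neither Principle B nor Principle C is at stake; coindexation permitted.
*[Farida₁'s accuser]₂* c-commands the pronoun within its binding domain → coindexation would violate Principle B.
*Amara₃*: the pronoun c-commands this R-expression → coindexation would violate Principle C on *Amara₃*.
*Noor₄*: the pronoun c-commands this R-expression → coindexation would violate Principle C on *Noor₄*.
*Elena₅*: the pronoun c-commands this R-expression → coindexation would violate Principle C on *Elena₅*.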